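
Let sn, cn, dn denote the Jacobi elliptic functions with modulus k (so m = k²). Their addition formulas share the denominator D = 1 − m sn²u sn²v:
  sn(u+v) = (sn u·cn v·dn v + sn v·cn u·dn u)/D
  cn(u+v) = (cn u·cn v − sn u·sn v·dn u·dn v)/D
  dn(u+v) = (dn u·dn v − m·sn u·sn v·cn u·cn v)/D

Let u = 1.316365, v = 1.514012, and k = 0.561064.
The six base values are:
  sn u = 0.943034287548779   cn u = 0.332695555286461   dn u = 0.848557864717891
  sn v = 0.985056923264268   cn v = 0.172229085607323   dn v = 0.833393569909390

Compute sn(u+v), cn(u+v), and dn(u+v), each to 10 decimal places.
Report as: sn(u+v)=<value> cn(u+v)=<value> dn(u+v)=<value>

m = k² = 0.314792812096
D = 1 − m·sn²u·sn²v = 0.7283545535102484
sn(u+v) = (sn u·cn v·dn v + sn v·cn u·dn u)/D = 0.4134508896674657/0.7283545535102484 = 0.5676505867573301
cn(u+v) = (cn u·cn v − sn u·sn v·dn u·dn v)/D = -0.59963215178332/0.7283545535102484 = -0.8232695860737593
dn(u+v) = (dn u·dn v − m·sn u·sn v·cn u·cn v)/D = 0.6904267931042968/0.7283545535102484 = 0.9479267889200916

sn(u+v)=0.5676505868 cn(u+v)=-0.8232695861 dn(u+v)=0.9479267889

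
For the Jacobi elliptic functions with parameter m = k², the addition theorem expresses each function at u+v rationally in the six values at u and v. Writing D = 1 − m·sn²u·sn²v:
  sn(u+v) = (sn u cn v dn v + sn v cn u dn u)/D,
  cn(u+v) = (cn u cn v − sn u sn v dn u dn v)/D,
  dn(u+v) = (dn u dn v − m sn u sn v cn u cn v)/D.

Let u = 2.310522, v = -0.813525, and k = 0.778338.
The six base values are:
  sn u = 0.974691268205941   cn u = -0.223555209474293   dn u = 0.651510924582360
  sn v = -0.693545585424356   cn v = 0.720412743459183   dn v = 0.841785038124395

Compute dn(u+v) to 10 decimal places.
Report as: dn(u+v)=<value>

m = k² = 0.605810042244
D = 1 − m·sn²u·sn²v = 0.7231652258293377
dn(u+v) = (dn u·dn v − m·sn u·sn v·cn u·cn v)/D = 0.4824776023036336/0.7231652258293377 = 0.6671747825682857

dn(u+v)=0.6671747826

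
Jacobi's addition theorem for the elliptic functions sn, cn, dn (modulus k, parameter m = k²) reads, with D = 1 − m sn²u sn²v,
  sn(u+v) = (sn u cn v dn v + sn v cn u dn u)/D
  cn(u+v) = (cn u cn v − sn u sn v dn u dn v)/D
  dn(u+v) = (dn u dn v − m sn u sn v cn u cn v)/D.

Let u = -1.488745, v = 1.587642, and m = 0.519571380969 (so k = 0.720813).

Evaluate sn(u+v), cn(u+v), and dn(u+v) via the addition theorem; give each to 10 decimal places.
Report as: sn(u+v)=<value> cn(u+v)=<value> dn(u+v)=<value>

sn u = -0.9642270011932856, cn u = 0.2650778945325384, dn u = 0.7189832908003449
sn v = 0.9805059387825647, cn v = 0.1964894501293176, dn v = 0.7074519665314196
m = k² = 0.519571380969
D = 1 − m·sn²u·sn²v = 0.5355871200621504
sn(u+v) = (sn u·cn v·dn v + sn v·cn u·dn u)/D = 0.05283711443881688/0.5355871200621504 = 0.09865269805720043
cn(u+v) = (cn u·cn v − sn u·sn v·dn u·dn v)/D = 0.532974485800444/0.5355871200621504 = 0.9951219247740625
dn(u+v) = (dn u·dn v − m·sn u·sn v·cn u·cn v)/D = 0.5342312647476404/0.5355871200621504 = 0.9974684691552091

sn(u+v)=0.0986526981 cn(u+v)=0.9951219248 dn(u+v)=0.9974684692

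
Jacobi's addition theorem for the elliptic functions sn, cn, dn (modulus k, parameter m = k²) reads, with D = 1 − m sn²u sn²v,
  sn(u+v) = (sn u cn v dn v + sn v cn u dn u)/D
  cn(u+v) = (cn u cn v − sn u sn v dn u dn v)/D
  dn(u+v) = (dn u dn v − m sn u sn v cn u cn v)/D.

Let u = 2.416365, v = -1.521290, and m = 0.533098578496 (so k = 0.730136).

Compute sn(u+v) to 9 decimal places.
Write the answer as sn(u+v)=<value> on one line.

sn(u+v)=0.745508732

sn u = 0.9311115328058449, cn u = -0.3647345794902782, dn u = 0.7333622744684136
sn v = -0.9688797126495699, cn v = 0.2475320230113405, dn v = 0.7067994709983003
m = k² = 0.533098578496
D = 1 − m·sn²u·sn²v = 0.5661389520843392
sn(u+v) = (sn u·cn v·dn v + sn v·cn u·dn u)/D = 0.4220615325130246/0.5661389520843392 = 0.7455087323688497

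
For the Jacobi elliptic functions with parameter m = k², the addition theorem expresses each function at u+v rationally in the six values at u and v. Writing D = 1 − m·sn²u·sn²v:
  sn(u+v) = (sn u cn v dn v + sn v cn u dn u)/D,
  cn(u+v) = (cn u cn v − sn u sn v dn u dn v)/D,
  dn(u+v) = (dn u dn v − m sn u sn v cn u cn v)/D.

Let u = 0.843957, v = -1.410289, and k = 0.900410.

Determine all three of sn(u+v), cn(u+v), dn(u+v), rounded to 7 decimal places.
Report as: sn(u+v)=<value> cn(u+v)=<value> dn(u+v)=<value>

sn(u+v)=-0.5171669 cn(u+v)=0.8558846 dn(u+v)=0.8849625

sn u = 0.6993660259931578, cn u = 0.7147637103872424, dn u = 0.7768253043455472
sn v = -0.9137893665601331, cn v = 0.406188372016766, dn v = 0.5683526249581497
m = k² = 0.8107381681
D = 1 − m·sn²u·sn²v = 0.6688826926287474
sn(u+v) = (sn u·cn v·dn v + sn v·cn u·dn u)/D = -0.3459239800902445/0.6688826926287474 = -0.5171668872620151
cn(u+v) = (cn u·cn v − sn u·sn v·dn u·dn v)/D = 0.5724863810579318/0.6688826926287474 = 0.8558845779190779
dn(u+v) = (dn u·dn v − m·sn u·sn v·cn u·cn v)/D = 0.5919361205336851/0.6688826926287474 = 0.8849625308846639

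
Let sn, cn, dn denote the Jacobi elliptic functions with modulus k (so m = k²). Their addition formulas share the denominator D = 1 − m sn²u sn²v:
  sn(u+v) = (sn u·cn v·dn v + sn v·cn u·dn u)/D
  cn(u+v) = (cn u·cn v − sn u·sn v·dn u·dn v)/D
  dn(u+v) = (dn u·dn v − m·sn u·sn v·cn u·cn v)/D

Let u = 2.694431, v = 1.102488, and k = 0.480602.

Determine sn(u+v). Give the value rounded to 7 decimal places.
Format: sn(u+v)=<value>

sn u = 0.602617449008987, cn u = -0.7980302062891485, dn u = 0.9571419681748447
sn v = 0.873410868694673, cn v = 0.4869840392107494, dn v = 0.90763374505916
m = k² = 0.230978282404
D = 1 − m·sn²u·sn²v = 0.9360130017896169
sn(u+v) = (sn u·cn v·dn v + sn v·cn u·dn u)/D = -0.4007770446379834/0.9360130017896169 = -0.4281746555568297

sn(u+v)=-0.4281747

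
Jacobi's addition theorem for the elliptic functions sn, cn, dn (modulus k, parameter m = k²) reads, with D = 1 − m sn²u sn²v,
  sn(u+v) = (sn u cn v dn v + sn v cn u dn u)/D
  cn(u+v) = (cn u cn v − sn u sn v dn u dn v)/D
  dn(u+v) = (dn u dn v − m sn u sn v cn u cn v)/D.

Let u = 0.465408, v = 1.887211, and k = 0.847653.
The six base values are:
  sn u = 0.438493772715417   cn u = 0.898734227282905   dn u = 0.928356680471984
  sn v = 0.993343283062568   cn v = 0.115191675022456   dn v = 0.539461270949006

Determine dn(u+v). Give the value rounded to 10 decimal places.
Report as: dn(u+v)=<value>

m = k² = 0.718515608409
D = 1 − m·sn²u·sn²v = 0.8636793067827297
dn(u+v) = (dn u·dn v − m·sn u·sn v·cn u·cn v)/D = 0.4684120001650635/0.8636793067827297 = 0.542344822304396

dn(u+v)=0.5423448223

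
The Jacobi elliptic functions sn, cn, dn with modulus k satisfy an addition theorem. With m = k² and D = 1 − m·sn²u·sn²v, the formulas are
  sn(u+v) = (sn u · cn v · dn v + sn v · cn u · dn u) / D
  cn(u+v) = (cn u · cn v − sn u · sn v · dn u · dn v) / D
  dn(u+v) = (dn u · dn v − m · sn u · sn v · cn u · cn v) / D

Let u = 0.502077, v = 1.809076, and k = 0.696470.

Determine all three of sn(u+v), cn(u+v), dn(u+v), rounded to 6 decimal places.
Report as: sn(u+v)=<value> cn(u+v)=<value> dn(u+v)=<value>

sn(u+v)=0.941810 cn(u+v)=-0.336147 dn(u+v)=0.754811

sn u = 0.4727384116995857, cn u = 0.8812028109940146, dn u = 0.9442434402341566
sn v = 0.9997271363504562, cn v = 0.02335921326835354, dn v = 0.71777031087722
m = k² = 0.4850704609
D = 1 − m·sn²u·sn²v = 0.8916548255538431
sn(u+v) = (sn u·cn v·dn v + sn v·cn u·dn u)/D = 0.8397691242549745/0.8916548255538431 = 0.9418096556964851
cn(u+v) = (cn u·cn v − sn u·sn v·dn u·dn v)/D = -0.2997267853921094/0.8916548255538431 = -0.3361466531692203
dn(u+v) = (dn u·dn v − m·sn u·sn v·cn u·cn v)/D = 0.6730310020743562/0.8916548255538431 = 0.7548111475270818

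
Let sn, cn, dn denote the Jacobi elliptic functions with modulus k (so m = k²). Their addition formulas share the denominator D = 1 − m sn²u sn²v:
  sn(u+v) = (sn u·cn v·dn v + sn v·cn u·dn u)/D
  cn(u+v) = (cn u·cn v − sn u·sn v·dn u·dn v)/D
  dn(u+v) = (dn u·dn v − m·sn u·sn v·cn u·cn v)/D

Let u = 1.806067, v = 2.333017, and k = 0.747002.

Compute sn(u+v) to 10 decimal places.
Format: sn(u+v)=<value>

sn u = 0.9977623942111857, cn u = 0.06685958942412361, dn u = 0.6666951625790417
sn v = 0.958751191532989, cn v = -0.2842466406733312, dn v = 0.6979063216551455
m = k² = 0.558011988004
D = 1 − m·sn²u·sn²v = 0.4893661214461655
sn(u+v) = (sn u·cn v·dn v + sn v·cn u·dn u)/D = -0.1551973360774664/0.4893661214461655 = -0.3171395184015399

sn(u+v)=-0.3171395184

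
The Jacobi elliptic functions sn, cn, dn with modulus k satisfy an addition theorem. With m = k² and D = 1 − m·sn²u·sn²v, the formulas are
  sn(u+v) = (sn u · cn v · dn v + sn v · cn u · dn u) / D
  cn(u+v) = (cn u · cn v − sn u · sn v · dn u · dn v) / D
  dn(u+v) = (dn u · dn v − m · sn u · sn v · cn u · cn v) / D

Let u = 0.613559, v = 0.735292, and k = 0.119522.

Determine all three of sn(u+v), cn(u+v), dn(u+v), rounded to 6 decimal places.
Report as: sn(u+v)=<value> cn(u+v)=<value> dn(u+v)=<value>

sn u = 0.575363989655896, cn u = 0.8178974748752132, dn u = 0.9976326338492027
sn v = 0.6701737872058109, cn v = 0.7422042137728811, dn v = 0.9967867916833336
m = k² = 0.014285508484
D = 1 − m·sn²u·sn²v = 0.9978759930572689
sn(u+v) = (sn u·cn v·dn v + sn v·cn u·dn u)/D = 0.9725012325915925/0.9978759930572689 = 0.9745712286474257
cn(u+v) = (cn u·cn v − sn u·sn v·dn u·dn v)/D = 0.2236019904380634/0.9978759930572689 = 0.2240779335245824
dn(u+v) = (dn u·dn v − m·sn u·sn v·cn u·cn v)/D = 0.991083172260983/0.9978759930572689 = 0.993192720494784

sn(u+v)=0.974571 cn(u+v)=0.224078 dn(u+v)=0.993193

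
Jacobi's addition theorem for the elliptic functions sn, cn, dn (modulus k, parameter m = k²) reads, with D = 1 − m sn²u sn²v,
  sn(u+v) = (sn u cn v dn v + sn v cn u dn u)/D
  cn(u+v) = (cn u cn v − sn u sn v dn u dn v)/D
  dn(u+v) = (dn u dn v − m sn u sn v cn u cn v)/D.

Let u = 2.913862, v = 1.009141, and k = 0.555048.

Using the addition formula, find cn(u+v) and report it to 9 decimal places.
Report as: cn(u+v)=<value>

cn(u+v)=-0.886940398

sn u = 0.4938220705887428, cn u = -0.8695629721874355, dn u = 0.9617026343623022
sn v = 0.8227956998711531, cn v = 0.5683372557500866, dn v = 0.8896253324961662
m = k² = 0.308078282304
D = 1 − m·sn²u·sn²v = 0.9491388584950384
cn(u+v) = (cn u·cn v − sn u·sn v·dn u·dn v)/D = -0.8418295966017694/0.9491388584950384 = -0.8869403976743515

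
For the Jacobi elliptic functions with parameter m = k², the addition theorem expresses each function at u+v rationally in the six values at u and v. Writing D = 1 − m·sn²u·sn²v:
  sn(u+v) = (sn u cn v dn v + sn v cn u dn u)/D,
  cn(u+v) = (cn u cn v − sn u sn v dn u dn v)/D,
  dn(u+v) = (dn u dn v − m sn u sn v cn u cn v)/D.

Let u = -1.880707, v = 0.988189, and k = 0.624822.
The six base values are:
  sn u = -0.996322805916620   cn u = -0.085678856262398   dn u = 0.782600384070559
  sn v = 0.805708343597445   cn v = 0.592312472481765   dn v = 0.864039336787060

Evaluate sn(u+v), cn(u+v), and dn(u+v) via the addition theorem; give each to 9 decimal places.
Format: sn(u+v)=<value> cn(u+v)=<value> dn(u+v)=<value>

sn(u+v)=-0.753481510 cn(u+v)=0.657469097 dn(u+v)=0.882244330

m = k² = 0.390402531684
D = 1 − m·sn²u·sn²v = 0.7484244155147548
sn(u+v) = (sn u·cn v·dn v + sn v·cn u·dn u)/D = -0.5639239590688983/0.7484244155147548 = -0.7534815104622691
cn(u+v) = (cn u·cn v − sn u·sn v·dn u·dn v)/D = 0.492065924573793/0.7484244155147548 = 0.6574690969098833
dn(u+v) = (dn u·dn v − m·sn u·sn v·cn u·cn v)/D = 0.660293197160084/0.7484244155147548 = 0.8822443301852258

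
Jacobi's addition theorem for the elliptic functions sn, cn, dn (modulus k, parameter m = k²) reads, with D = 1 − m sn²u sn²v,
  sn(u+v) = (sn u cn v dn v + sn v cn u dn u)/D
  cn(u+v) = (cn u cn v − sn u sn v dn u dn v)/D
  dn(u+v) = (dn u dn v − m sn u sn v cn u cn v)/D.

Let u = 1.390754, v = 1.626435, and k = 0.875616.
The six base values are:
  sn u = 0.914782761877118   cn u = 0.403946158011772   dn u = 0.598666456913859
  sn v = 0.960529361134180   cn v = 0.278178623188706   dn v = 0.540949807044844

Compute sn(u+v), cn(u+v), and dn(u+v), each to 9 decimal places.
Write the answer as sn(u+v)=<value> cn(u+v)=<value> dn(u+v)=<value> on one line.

m = k² = 0.766703379456
D = 1 − m·sn²u·sn²v = 0.4080505635474652
sn(u+v) = (sn u·cn v·dn v + sn v·cn u·dn u)/D = 0.3699409947079772/0.4080505635474652 = 0.9066057683925855
cn(u+v) = (cn u·cn v − sn u·sn v·dn u·dn v)/D = -0.1721886257738191/0.4080505635474652 = -0.4219786495988744
dn(u+v) = (dn u·dn v − m·sn u·sn v·cn u·cn v)/D = 0.2481472231691018/0.4080505635474652 = 0.6081286128164773

sn(u+v)=0.906605768 cn(u+v)=-0.421978650 dn(u+v)=0.608128613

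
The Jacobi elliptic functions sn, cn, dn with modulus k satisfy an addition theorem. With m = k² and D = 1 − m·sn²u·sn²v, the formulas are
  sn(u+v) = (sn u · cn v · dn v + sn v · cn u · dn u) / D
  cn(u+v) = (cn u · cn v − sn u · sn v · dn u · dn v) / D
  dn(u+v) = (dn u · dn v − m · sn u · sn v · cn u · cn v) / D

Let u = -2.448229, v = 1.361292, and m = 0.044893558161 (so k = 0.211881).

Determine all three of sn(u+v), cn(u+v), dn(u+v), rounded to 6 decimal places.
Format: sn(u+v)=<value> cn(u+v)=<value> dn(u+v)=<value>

sn u = -0.6645808295182518, cn u = -0.7472163816705522, dn u = 0.9900363459826276
sn v = 0.9753462843626492, cn v = 0.2206799165759638, dn v = 0.9784133795653009
m = k² = 0.044893558161
D = 1 − m·sn²u·sn²v = 0.9811375841805653
sn(u+v) = (sn u·cn v·dn v + sn v·cn u·dn u)/D = -0.8650270190135722/0.9811375841805653 = -0.8816572038018834
cn(u+v) = (cn u·cn v − sn u·sn v·dn u·dn v)/D = 0.4629894334303633/0.9811375841805653 = 0.4718904268834495
dn(u+v) = (dn u·dn v − m·sn u·sn v·cn u·cn v)/D = 0.9638663693941609/0.9811375841805653 = 0.9823967453037393

sn(u+v)=-0.881657 cn(u+v)=0.471890 dn(u+v)=0.982397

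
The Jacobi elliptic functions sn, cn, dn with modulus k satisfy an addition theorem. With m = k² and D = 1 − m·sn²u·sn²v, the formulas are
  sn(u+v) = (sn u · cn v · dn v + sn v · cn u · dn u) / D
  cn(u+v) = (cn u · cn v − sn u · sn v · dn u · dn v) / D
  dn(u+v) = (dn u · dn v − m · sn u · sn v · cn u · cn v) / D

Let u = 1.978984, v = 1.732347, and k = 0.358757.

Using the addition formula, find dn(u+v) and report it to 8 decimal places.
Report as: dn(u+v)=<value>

sn u = 0.9457343534891316, cn u = -0.3249408140423334, dn u = 0.9406822508121623
sn v = 0.995015336845908, cn v = -0.0997220108171923, dn v = 0.9341163390820202
m = k² = 0.128706585049
D = 1 − m·sn²u·sn²v = 0.8860278746683489
dn(u+v) = (dn u·dn v − m·sn u·sn v·cn u·cn v)/D = 0.8747820639923311/0.8860278746683489 = 0.9873076107450601

dn(u+v)=0.98730761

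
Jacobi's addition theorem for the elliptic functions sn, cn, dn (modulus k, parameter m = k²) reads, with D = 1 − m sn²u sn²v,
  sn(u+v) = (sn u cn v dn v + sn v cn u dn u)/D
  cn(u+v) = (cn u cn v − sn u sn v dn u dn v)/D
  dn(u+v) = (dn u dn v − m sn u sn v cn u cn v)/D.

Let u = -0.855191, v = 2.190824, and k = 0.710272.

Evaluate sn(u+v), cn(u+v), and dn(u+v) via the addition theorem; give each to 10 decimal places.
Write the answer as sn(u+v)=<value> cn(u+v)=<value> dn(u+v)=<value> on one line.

sn(u+v)=0.9301811285 cn(u+v)=0.3671008964 dn(u+v)=0.7506662438

sn u = -0.7243971109233285, cn u = 0.6893829310955812, dn u = 0.8574789876793027
sn v = 0.9721582753457655, cn v = -0.2343251750810118, dn v = 0.7233354447787106
m = k² = 0.504486313984
D = 1 − m·sn²u·sn²v = 0.7498060735407083
sn(u+v) = (sn u·cn v·dn v + sn v·cn u·dn u)/D = 0.6974554596494601/0.7498060735407083 = 0.9301811285096158
cn(u+v) = (cn u·cn v − sn u·sn v·dn u·dn v)/D = 0.275254481750424/0.7498060735407083 = 0.3671008964366303
dn(u+v) = (dn u·dn v − m·sn u·sn v·cn u·cn v)/D = 0.5628541087806166/0.7498060735407083 = 0.750666243769841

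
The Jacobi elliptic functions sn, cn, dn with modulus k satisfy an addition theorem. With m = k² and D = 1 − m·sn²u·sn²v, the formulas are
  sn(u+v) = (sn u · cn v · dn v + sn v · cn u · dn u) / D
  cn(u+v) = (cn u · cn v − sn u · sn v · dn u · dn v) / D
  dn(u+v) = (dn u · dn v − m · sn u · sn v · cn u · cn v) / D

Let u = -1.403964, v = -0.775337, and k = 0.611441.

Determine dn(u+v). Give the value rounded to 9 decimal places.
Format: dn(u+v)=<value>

sn u = -0.9600061772551002, cn u = 0.2799788199704561, dn u = 0.8095962579982716
sn v = -0.6814547368830568, cn v = 0.7318602609649221, dn v = 0.9090581057474077
m = k² = 0.373860096481
D = 1 − m·sn²u·sn²v = 0.8399958679601247
dn(u+v) = (dn u·dn v − m·sn u·sn v·cn u·cn v)/D = 0.6858543753187261/0.8399958679601247 = 0.8164973203788238

dn(u+v)=0.816497320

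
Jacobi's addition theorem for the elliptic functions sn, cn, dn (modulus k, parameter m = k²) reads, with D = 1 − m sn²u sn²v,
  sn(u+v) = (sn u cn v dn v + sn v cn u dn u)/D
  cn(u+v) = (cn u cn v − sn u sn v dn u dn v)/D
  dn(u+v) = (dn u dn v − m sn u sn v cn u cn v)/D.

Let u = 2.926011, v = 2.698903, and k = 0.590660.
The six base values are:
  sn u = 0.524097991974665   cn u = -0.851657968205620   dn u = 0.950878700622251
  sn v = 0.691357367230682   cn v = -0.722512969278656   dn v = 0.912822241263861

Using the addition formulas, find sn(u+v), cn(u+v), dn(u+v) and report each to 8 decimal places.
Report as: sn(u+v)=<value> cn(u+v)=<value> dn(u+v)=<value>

sn(u+v)=-0.94900186 cn(u+v)=0.31527046 dn(u+v)=0.82812908

m = k² = 0.3488792356
D = 1 − m·sn²u·sn²v = 0.954195799834466
sn(u+v) = (sn u·cn v·dn v + sn v·cn u·dn u)/D = -0.9055335930981095/0.954195799834466 = -0.9490018644550747
cn(u+v) = (cn u·cn v − sn u·sn v·dn u·dn v)/D = 0.3008297461897073/0.954195799834466 = 0.3152704573232195
dn(u+v) = (dn u·dn v − m·sn u·sn v·cn u·cn v)/D = 0.7901972920489733/0.954195799834466 = 0.8281290822974245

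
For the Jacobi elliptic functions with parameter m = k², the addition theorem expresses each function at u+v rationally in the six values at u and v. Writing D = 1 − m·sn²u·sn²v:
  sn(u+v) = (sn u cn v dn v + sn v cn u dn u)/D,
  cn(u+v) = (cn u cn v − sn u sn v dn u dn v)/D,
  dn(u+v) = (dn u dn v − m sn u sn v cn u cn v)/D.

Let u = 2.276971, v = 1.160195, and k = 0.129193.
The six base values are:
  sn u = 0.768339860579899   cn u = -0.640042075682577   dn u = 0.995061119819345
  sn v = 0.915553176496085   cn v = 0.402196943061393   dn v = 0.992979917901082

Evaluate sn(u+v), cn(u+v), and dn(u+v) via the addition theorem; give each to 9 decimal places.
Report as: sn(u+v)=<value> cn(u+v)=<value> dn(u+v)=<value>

m = k² = 0.016690831249
D = 1 − m·sn²u·sn²v = 0.9917405364162659
sn(u+v) = (sn u·cn v·dn v + sn v·cn u·dn u)/D = -0.276243838758092/0.9917405364162659 = -0.2785444666367287
cn(u+v) = (cn u·cn v − sn u·sn v·dn u·dn v)/D = -0.9524907522487639/0.9917405364162659 = -0.9604233337992473
dn(u+v) = (dn u·dn v − m·sn u·sn v·cn u·cn v)/D = 0.9910981804284092/0.9917405364162659 = 0.9993522943105887

sn(u+v)=-0.278544467 cn(u+v)=-0.960423334 dn(u+v)=0.999352294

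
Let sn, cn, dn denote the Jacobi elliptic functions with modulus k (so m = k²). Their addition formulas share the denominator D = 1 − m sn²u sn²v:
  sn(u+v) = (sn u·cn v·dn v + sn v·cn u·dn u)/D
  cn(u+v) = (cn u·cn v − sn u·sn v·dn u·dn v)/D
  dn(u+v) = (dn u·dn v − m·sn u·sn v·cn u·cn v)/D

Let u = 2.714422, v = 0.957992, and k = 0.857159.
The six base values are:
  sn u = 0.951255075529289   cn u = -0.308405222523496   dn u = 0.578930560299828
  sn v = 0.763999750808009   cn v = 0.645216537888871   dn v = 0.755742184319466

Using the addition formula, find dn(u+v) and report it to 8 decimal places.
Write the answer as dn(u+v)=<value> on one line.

m = k² = 0.734721551281
D = 1 − m·sn²u·sn²v = 0.6119361510183652
dn(u+v) = (dn u·dn v − m·sn u·sn v·cn u·cn v)/D = 0.5437750006305791/0.6119361510183652 = 0.8886139505333122

dn(u+v)=0.88861395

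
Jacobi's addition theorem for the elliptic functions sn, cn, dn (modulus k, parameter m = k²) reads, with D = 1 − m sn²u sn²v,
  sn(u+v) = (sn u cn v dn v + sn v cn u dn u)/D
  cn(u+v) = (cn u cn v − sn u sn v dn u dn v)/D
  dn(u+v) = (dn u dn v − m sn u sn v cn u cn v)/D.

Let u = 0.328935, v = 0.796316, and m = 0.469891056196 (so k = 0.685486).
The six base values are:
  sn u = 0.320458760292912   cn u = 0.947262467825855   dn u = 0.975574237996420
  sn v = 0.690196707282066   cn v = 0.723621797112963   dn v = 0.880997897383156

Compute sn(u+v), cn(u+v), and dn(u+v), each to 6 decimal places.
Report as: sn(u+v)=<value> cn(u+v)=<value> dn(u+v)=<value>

m = k² = 0.469891056196
D = 1 − m·sn²u·sn²v = 0.9770127382249708
sn(u+v) = (sn u·cn v·dn v + sn v·cn u·dn u)/D = 0.8421233697566181/0.9770127382249708 = 0.8619369398259651
cn(u+v) = (cn u·cn v − sn u·sn v·dn u·dn v)/D = 0.4953605967006395/0.9770127382249708 = 0.5070154945989822
dn(u+v) = (dn u·dn v − m·sn u·sn v·cn u·cn v)/D = 0.7882388081512753/0.9770127382249708 = 0.8067845764051567

sn(u+v)=0.861937 cn(u+v)=0.507015 dn(u+v)=0.806785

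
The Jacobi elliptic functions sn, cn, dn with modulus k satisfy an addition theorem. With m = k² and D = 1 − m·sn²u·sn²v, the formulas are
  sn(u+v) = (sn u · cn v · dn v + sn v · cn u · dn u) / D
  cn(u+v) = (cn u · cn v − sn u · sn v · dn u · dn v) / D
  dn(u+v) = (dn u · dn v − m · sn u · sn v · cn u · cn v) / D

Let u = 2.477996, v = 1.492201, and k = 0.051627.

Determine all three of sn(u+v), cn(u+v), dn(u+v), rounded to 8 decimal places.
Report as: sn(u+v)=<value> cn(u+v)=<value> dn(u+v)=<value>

sn u = 0.617510132268454, cn u = -0.786562925992445, dn u = 0.9994916973785193
sn v = 0.9968385528913853, cn v = 0.07945375679858535, dn v = 0.9986748614736813
m = k² = 0.002665347129
D = 1 − m·sn²u·sn²v = 0.9989900692242187
sn(u+v) = (sn u·cn v·dn v + sn v·cn u·dn u)/D = -0.7346792169555575/0.9989900692242187 = -0.7354219422081783
cn(u+v) = (cn u·cn v − sn u·sn v·dn u·dn v)/D = -0.6769251115021353/0.9989900692242187 = -0.6776094501397917
dn(u+v) = (dn u·dn v − m·sn u·sn v·cn u·cn v)/D = 0.9982697670614298/0.9989900692242187 = 0.9992789696464667

sn(u+v)=-0.73542194 cn(u+v)=-0.67760945 dn(u+v)=0.99927897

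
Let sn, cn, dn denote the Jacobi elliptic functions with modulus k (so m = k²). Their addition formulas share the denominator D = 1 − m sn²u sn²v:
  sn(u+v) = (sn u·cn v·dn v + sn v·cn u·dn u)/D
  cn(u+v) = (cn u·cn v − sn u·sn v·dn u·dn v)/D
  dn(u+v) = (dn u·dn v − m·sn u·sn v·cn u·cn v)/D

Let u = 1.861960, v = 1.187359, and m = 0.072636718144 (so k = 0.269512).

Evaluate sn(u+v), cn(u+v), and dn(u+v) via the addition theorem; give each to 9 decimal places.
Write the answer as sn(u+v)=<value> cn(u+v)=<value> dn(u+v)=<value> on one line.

sn(u+v)=0.151154116 cn(u+v)=-0.988510209 dn(u+v)=0.999169869

sn u = 0.9684295719715267, cn u = -0.2492873124149032, dn u = 0.96533788384704
sn v = 0.9215674895648057, cn v = 0.3882181888799412, dn v = 0.9686643411755186
m = k² = 0.072636718144
D = 1 − m·sn²u·sn²v = 0.9421442416992716
sn(u+v) = (sn u·cn v·dn v + sn v·cn u·dn u)/D = 0.1424089797628038/0.9421442416992716 = 0.1511541157497836
cn(u+v) = (cn u·cn v − sn u·sn v·dn u·dn v)/D = -0.9313192012677569/0.9421442416992716 = -0.9885102089973077
dn(u+v) = (dn u·dn v − m·sn u·sn v·cn u·cn v)/D = 0.9413621388497289/0.9421442416992716 = 0.9991698693098925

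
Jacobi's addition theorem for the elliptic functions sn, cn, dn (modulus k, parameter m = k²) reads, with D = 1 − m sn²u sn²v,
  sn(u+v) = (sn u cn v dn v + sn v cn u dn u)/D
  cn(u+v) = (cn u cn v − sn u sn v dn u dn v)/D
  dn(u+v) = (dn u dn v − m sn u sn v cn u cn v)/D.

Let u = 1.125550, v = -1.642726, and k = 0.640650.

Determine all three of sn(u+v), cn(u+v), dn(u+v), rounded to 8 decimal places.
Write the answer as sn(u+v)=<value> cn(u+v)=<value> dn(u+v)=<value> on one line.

sn u = 0.8675153290992247, cn u = 0.4974104479982944, dn u = 0.8313336269471503
sn v = -0.9940372506981148, cn v = 0.1090410208340571, dn v = 0.7710042776220279
m = k² = 0.4104324225
D = 1 − m·sn²u·sn²v = 0.6947882175893371
sn(u+v) = (sn u·cn v·dn v + sn v·cn u·dn u)/D = -0.3381153889664959/0.6947882175893371 = -0.4866452544915536
cn(u+v) = (cn u·cn v − sn u·sn v·dn u·dn v)/D = 0.6069667627185226/0.6947882175893371 = 0.8735996773584861
dn(u+v) = (dn u·dn v − m·sn u·sn v·cn u·cn v)/D = 0.66015846978127/0.6947882175893371 = 0.9501578366883945

sn(u+v)=-0.48664525 cn(u+v)=0.87359968 dn(u+v)=0.95015784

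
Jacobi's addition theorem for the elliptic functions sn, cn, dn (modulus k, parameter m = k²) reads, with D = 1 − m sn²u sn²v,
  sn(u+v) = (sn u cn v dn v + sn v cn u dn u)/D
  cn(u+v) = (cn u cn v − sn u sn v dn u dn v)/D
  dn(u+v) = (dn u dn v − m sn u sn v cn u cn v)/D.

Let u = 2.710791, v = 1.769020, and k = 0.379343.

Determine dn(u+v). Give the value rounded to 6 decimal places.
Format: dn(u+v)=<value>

sn u = 0.5228317113117185, cn u = -0.852435922311384, dn u = 0.9801347864780618
sn v = 0.9920133182921705, cn v = -0.1261331690355742, dn v = 0.9264924684372179
m = k² = 0.143901111649
D = 1 − m·sn²u·sn²v = 0.9612900155823744
dn(u+v) = (dn u·dn v − m·sn u·sn v·cn u·cn v)/D = 0.9000626902316484/0.9612900155823744 = 0.9363071244283829

dn(u+v)=0.936307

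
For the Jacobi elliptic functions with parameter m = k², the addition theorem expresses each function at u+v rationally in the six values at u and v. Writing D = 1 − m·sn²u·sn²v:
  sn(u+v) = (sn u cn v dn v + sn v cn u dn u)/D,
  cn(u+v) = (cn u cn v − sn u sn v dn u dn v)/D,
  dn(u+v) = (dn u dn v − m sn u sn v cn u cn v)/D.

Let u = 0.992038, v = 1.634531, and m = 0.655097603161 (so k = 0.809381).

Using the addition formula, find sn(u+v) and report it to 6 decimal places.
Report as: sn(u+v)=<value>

sn(u+v)=0.930777

sn u = 0.7866783155389613, cn u = 0.6173631247983495, dn u = 0.7710930432094602
sn v = 0.9744922731360311, cn v = 0.2244210542666865, dn v = 0.61473267595795
m = k² = 0.655097603161
D = 1 − m·sn²u·sn²v = 0.6150031566941995
sn(u+v) = (sn u·cn v·dn v + sn v·cn u·dn u)/D = 0.5724309183780463/0.6150031566941995 = 0.9307772035756857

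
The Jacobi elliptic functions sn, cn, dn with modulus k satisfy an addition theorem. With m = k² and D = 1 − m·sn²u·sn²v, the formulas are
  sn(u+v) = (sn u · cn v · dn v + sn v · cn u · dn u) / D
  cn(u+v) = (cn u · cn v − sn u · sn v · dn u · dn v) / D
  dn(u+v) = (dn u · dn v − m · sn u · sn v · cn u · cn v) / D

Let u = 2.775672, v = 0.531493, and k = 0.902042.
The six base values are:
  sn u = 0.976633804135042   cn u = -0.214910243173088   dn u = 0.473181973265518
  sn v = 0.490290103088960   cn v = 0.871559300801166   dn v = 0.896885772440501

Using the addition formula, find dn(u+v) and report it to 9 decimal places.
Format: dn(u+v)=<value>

dn(u+v)=0.611439700

m = k² = 0.813679769764
D = 1 − m·sn²u·sn²v = 0.8134379622675169
dn(u+v) = (dn u·dn v − m·sn u·sn v·cn u·cn v)/D = 0.4973682632483174/0.8134379622675169 = 0.6114396995461922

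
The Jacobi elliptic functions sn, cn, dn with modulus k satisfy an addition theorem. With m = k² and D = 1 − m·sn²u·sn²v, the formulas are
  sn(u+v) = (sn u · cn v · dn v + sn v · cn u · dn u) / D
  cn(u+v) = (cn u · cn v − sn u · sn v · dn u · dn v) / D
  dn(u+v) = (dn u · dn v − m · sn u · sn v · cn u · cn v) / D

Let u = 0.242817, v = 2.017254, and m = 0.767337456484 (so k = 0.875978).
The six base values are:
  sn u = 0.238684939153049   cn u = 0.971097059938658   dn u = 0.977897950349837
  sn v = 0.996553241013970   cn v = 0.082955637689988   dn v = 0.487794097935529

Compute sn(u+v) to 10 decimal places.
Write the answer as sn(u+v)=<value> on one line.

m = k² = 0.767337456484
D = 1 − m·sn²u·sn²v = 0.9565852362159604
sn(u+v) = (sn u·cn v·dn v + sn v·cn u·dn u)/D = 0.956019116203236/0.9565852362159604 = 0.9994081865459645

sn(u+v)=0.9994081865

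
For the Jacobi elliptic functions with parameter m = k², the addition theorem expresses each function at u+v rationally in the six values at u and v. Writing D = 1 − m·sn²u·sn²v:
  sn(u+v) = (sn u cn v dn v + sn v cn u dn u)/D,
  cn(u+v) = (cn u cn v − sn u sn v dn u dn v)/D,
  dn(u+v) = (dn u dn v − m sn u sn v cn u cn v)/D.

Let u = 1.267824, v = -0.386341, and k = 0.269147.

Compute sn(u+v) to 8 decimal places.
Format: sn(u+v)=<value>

sn u = 0.948988159889446, cn u = 0.3153117067120143, dn u = 0.9668309027692231
sn v = -0.3761759307185476, cn v = 0.9265482551643139, dn v = 0.9948613578210351
m = k² = 0.072440107609
D = 1 − m·sn²u·sn²v = 0.9907682787405955
sn(u+v) = (sn u·cn v·dn v + sn v·cn u·dn u)/D = 0.7600866019450152/0.9907682787405955 = 0.7671688913084613

sn(u+v)=0.76716889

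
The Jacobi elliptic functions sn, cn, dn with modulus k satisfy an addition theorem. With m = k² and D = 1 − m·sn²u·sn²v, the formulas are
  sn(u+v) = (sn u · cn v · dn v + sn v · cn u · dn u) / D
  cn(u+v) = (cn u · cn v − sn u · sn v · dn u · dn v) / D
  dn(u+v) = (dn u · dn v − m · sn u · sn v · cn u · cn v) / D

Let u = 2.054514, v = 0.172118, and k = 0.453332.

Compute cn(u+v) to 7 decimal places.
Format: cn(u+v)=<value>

sn u = 0.9389278086241266, cn u = -0.3441141819110272, dn u = 0.904889752687097
sn v = 0.1710984352044999, cn v = 0.9852539395864254, dn v = 0.9969873442024316
m = k² = 0.205509902224
D = 1 − m·sn²u·sn²v = 0.9946961744407474
cn(u+v) = (cn u·cn v − sn u·sn v·dn u·dn v)/D = -0.4839716097181015/0.9946961744407474 = -0.4865521977001741

cn(u+v)=-0.4865522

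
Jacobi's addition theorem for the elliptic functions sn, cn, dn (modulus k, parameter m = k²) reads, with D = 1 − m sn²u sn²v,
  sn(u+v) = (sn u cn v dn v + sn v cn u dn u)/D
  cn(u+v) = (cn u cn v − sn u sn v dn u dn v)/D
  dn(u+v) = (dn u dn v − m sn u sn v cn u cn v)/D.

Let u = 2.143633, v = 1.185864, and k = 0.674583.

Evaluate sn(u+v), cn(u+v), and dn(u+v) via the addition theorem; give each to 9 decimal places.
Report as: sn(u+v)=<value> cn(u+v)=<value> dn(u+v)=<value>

sn u = 0.9707470446930674, cn u = -0.2401045089532385, dn u = 0.7557593486382131
sn v = 0.8869508099196197, cn v = 0.4618638985490538, dn v = 0.8012558007646585
m = k² = 0.455062223889
D = 1 − m·sn²u·sn²v = 0.6626489950071233
sn(u+v) = (sn u·cn v·dn v + sn v·cn u·dn u)/D = 0.1982982711967696/0.6626489950071233 = 0.2992508442492061
cn(u+v) = (cn u·cn v − sn u·sn v·dn u·dn v)/D = -0.6322827581267126/0.6626489950071233 = -0.9541744768207423
dn(u+v) = (dn u·dn v − m·sn u·sn v·cn u·cn v)/D = 0.64900665699193/0.6626489950071233 = 0.9794124217828978

sn(u+v)=0.299250844 cn(u+v)=-0.954174477 dn(u+v)=0.979412422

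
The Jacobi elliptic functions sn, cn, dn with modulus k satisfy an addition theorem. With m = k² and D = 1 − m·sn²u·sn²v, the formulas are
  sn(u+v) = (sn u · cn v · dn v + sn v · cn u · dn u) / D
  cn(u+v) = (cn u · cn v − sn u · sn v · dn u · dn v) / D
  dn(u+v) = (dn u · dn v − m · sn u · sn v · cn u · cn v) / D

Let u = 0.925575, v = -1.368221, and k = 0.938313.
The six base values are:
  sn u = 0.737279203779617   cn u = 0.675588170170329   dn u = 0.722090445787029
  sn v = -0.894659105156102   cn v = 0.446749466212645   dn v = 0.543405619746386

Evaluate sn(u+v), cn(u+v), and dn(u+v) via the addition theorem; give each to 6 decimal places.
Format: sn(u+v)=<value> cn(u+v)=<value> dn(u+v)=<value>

m = k² = 0.880431285969
D = 1 − m·sn²u·sn²v = 0.6169331175298456
sn(u+v) = (sn u·cn v·dn v + sn v·cn u·dn u)/D = -0.2574602582248567/0.6169331175298456 = -0.4173228035734384
cn(u+v) = (cn u·cn v − sn u·sn v·dn u·dn v)/D = 0.5606431012149212/0.6169331175298456 = 0.9087583163952919
dn(u+v) = (dn u·dn v − m·sn u·sn v·cn u·cn v)/D = 0.5676675021162322/0.6169331175298456 = 0.9201443170843716

sn(u+v)=-0.417323 cn(u+v)=0.908758 dn(u+v)=0.920144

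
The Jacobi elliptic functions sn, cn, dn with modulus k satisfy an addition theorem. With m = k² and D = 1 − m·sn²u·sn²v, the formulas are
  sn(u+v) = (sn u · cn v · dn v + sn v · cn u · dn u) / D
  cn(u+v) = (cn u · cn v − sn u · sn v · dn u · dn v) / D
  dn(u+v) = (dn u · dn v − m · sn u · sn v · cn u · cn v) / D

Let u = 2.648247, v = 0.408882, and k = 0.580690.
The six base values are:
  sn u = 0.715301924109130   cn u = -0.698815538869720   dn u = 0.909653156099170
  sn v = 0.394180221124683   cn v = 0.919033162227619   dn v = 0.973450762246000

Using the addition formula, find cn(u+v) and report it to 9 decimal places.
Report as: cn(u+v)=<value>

cn(u+v)=-0.916477590

m = k² = 0.3372008761
D = 1 − m·sn²u·sn²v = 0.9731924491512533
cn(u+v) = (cn u·cn v − sn u·sn v·dn u·dn v)/D = -0.8919090702320974/0.9731924491512533 = -0.9164775898230147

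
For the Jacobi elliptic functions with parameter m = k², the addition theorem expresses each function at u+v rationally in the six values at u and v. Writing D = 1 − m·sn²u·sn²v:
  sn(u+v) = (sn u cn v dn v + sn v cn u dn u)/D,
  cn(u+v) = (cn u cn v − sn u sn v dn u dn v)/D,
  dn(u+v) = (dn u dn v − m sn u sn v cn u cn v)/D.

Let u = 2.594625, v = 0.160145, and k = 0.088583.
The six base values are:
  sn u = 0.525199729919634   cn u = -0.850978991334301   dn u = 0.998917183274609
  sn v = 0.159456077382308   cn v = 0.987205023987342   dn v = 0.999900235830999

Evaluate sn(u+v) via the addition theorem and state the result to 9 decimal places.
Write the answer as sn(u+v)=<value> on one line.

m = k² = 0.007846947889
D = 1 − m·sn²u·sn²v = 0.9999449658948636
sn(u+v) = (sn u·cn v·dn v + sn v·cn u·dn u)/D = 0.382881245858689/0.9999449658948636 = 0.3829023185451448

sn(u+v)=0.382902319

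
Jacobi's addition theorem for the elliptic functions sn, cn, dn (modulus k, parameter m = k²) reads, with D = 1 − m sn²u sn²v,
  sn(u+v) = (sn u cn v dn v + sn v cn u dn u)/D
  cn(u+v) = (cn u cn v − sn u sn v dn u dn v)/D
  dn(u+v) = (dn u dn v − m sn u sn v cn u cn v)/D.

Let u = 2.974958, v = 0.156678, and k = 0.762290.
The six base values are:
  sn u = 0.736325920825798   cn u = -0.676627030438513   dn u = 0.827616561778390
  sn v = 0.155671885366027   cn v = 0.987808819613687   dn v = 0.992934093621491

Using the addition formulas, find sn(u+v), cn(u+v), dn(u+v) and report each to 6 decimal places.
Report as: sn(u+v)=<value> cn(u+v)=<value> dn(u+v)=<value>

m = k² = 0.5810860441
D = 1 − m·sn²u·sn²v = 0.9923651414734748
sn(u+v) = (sn u·cn v·dn v + sn v·cn u·dn u)/D = 0.635035510348046/0.9923651414734748 = 0.6399212183180258
cn(u+v) = (cn u·cn v − sn u·sn v·dn u·dn v)/D = -0.7625735863565342/0.9923651414734748 = -0.7684405210205756
dn(u+v) = (dn u·dn v − m·sn u·sn v·cn u·cn v)/D = 0.8662874507031513/0.9923651414734748 = 0.872952318152649

sn(u+v)=0.639921 cn(u+v)=-0.768441 dn(u+v)=0.872952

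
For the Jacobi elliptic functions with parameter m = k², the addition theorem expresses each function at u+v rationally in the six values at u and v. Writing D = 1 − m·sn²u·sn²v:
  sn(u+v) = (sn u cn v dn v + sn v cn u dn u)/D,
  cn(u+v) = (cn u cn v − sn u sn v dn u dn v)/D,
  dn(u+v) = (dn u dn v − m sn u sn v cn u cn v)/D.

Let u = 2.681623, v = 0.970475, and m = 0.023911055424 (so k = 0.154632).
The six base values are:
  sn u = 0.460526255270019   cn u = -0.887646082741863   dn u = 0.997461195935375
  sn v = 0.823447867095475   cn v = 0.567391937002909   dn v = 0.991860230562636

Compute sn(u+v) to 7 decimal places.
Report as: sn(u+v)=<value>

m = k² = 0.023911055424
D = 1 − m·sn²u·sn²v = 0.9965614150814572
sn(u+v) = (sn u·cn v·dn v + sn v·cn u·dn u)/D = -0.4699026134717426/0.9965614150814572 = -0.4715239887481833

sn(u+v)=-0.4715240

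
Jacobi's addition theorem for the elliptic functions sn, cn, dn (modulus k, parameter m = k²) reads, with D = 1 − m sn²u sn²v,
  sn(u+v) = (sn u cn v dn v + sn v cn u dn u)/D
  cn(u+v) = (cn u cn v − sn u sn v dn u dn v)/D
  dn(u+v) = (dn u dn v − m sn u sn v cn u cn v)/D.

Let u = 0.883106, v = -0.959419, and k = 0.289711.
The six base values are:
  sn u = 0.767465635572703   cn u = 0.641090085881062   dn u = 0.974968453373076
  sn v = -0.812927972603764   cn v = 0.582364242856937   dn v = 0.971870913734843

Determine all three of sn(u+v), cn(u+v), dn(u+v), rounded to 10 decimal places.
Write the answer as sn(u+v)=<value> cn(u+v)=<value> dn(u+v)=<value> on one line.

sn(u+v)=-0.0762327598 cn(u+v)=0.9970900493 dn(u+v)=0.9997560863

m = k² = 0.083932463521
D = 1 − m·sn²u·sn²v = 0.967329785742424
sn(u+v) = (sn u·cn v·dn v + sn v·cn u·dn u)/D = -0.07374221918395917/0.967329785742424 = -0.07623275977939844
cn(u+v) = (cn u·cn v − sn u·sn v·dn u·dn v)/D = 0.9645149037180861/0.967329785742424 = 0.9970900492615582
dn(u+v) = (dn u·dn v − m·sn u·sn v·cn u·cn v)/D = 0.9670938407369442/0.967329785742424 = 0.9997560862810621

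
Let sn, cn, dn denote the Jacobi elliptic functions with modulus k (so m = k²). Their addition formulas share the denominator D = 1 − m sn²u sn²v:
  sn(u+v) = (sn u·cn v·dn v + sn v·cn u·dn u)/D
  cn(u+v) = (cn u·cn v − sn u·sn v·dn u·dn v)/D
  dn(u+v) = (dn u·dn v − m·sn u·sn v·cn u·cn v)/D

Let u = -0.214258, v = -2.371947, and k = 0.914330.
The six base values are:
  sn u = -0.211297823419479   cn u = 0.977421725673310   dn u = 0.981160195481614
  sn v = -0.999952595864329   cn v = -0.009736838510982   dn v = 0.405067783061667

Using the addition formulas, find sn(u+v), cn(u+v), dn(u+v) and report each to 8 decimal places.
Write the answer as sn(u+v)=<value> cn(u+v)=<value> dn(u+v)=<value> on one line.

m = k² = 0.8359993489
D = 1 − m·sn²u·sn²v = 0.9626788678011623
sn(u+v) = (sn u·cn v·dn v + sn v·cn u·dn u)/D = -0.9581284550851581/0.9626788678011623 = -0.9952731768939753
cn(u+v) = (cn u·cn v − sn u·sn v·dn u·dn v)/D = -0.09349045976491868/0.9626788678011623 = -0.0971148977004747
dn(u+v) = (dn u·dn v − m·sn u·sn v·cn u·cn v)/D = 0.3991174340469866/0.9626788678011623 = 0.4145904178395477

sn(u+v)=-0.99527318 cn(u+v)=-0.09711490 dn(u+v)=0.41459042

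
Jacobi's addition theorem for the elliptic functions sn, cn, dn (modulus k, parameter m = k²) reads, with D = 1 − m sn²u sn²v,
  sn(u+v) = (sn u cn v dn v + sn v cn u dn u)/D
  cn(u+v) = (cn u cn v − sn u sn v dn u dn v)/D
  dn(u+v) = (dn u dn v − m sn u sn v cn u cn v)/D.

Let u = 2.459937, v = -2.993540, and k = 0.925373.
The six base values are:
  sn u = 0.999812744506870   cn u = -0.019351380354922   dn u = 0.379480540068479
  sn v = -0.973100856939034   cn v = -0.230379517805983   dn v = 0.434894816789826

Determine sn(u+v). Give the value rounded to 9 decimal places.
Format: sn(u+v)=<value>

sn(u+v)=-0.491066071

m = k² = 0.856315189129
D = 1 − m·sn²u·sn²v = 0.1894371516499462
sn(u+v) = (sn u·cn v·dn v + sn v·cn u·dn u)/D = -0.09302615774275336/0.1894371516499462 = -0.4910660708975022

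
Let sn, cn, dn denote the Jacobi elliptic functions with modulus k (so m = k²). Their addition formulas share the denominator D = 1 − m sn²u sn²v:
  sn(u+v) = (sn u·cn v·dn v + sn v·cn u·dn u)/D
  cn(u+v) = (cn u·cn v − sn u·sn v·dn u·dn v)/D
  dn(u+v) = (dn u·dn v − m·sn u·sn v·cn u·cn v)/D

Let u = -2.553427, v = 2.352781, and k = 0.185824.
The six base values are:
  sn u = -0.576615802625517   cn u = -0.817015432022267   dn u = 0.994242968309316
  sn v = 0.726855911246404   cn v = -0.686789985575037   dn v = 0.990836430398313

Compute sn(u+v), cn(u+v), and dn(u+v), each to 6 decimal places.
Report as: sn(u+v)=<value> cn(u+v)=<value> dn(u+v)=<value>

sn(u+v)=-0.199257 cn(u+v)=0.979947 dn(u+v)=0.999314

m = k² = 0.034530558976
D = 1 − m·sn²u·sn²v = 0.9939344059228309
sn(u+v) = (sn u·cn v·dn v + sn v·cn u·dn u)/D = -0.198048611410758/0.9939344059228309 = -0.1992572248536635
cn(u+v) = (cn u·cn v − sn u·sn v·dn u·dn v)/D = 0.9740032601564747/0.9939344059228309 = 0.9799472222235321
dn(u+v) = (dn u·dn v − m·sn u·sn v·cn u·cn v)/D = 0.9932528391321718/0.9939344059228309 = 0.9993142738730064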